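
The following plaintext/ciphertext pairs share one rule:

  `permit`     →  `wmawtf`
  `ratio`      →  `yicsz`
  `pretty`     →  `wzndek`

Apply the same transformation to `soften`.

zwodpz

In permit: p→w is +7, e→m is +8, r→a is +9, m→w is +10 — the shift increases by 1 each position. Each letter shifts forward by (position + 7), i.e. 7, 8, 9, … — the shift grows by one for each successive letter.
For soften: s+7=z, o+8=w, f+9=o, t+10=d, e+11=p, n+12=z.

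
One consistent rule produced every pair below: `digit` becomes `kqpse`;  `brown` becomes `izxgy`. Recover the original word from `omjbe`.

In digit: d→k is +7, i→q is +8, g→p is +9, i→s is +10 — the shift increases by 1 each position. Each letter shifts forward by (position + 7), i.e. 7, 8, 9, … — the shift grows by one for each successive letter.
Undoing it on omjbe: o−7=h, m−8=e, j−9=a, b−10=r, e−11=t.

heart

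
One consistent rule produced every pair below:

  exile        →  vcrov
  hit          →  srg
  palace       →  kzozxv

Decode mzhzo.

Each pair mirrors across the alphabet (e↔v, x↔c, i↔r): positions sum to 25. Each letter is replaced by its mirror in the alphabet: a↔z, b↔y, c↔x, and so on (the Atbash cipher).
Undoing it on mzhzo: m↔n, z↔a, h↔s, z↔a, o↔l.

nasal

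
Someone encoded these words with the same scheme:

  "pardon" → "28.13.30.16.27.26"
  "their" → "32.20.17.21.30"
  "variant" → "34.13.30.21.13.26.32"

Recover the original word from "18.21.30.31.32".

p is letter #16 and maps to 28: an offset of 12. Each letter is replaced by its alphabet position (a=1..z=26) + 12.
Decoding 18.21.30.31.32: 18→(18−12)÷1=6=f, 21→(21−12)÷1=9=i, 30→(30−12)÷1=18=r, 31→(31−12)÷1=19=s, 32→(32−12)÷1=20=t.

first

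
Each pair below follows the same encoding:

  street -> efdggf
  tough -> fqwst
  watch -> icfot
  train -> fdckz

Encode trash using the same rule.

The shift depends on letter class: consonant s→e is +12, but vowel e→g is +2. The rule splits by letter class: vowels +2, consonants +12.
On trash: t(cons)+12=f, r(cons)+12=d, a(vowel)+2=c, s(cons)+12=e, h(cons)+12=t.

fdcet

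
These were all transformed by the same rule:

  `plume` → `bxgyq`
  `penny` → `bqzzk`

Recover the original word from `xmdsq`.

large

Compare letters: p→b is +12, l→x is +12, u→g is +12 — a constant shift. Each letter is shifted forward by 12 in the alphabet (a Caesar shift of +12).
Reversing it on xmdsq: x−12=l, m−12=a, d−12=r, s−12=g, q−12=e.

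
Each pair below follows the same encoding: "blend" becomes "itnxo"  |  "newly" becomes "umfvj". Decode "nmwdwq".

gentle

Each letter shifts forward by (position + 7), i.e. 7, 8, 9, … — the shift grows by one for each successive letter.
Reversing it on nmwdwq: n−7=g, m−8=e, w−9=n, d−10=t, w−11=l, q−12=e.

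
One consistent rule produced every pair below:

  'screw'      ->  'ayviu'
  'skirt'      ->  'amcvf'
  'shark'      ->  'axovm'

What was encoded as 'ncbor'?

s(18)→a(0) and c(2)→y(24) fit y≡5x+14 (mod 26); the inverse of 5 mod 26 is 21. Each letter's alphabet position (a=0..z=25) is mapped through 5·x+14 mod 26 — an affine cipher.
Decoding ncbor: n(13)→21·(13−14)≡5=f; c(2)→21·(2−14)≡8=i; b(1)→21·(1−14)≡13=n; o(14)→21·(14−14)≡0=a; r(17)→21·(17−14)≡11=l (all mod 26).

final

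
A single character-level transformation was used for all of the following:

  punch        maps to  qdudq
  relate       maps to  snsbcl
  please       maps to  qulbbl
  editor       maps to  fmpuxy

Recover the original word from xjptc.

It's a Vigenère-style cipher with numeric key [1,9,7]: position i shifts by key[i mod 3].
Decoding xjptc: x−1=w, j−9=a, p−7=i, t−1=s, c−9=t.

waist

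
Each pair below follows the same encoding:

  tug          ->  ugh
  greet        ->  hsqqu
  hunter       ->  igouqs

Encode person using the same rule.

The rule splits by letter class: vowels +12, consonants +1.
For person: p(cons)+1=q, e(vowel)+12=q, r(cons)+1=s, s(cons)+1=t, o(vowel)+12=a, n(cons)+1=o.

qqstao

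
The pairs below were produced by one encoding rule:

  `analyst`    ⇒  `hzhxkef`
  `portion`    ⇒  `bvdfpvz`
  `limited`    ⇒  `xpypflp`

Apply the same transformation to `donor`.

The shift depends on letter class: consonant n→z is +12, but vowel a→h is +7. Vowels shift forward by 7 and consonants shift forward by 12.
Applying it to donor: d(cons)+12=p, o(vowel)+7=v, n(cons)+12=z, o(vowel)+7=v, r(cons)+12=d.

pvzvd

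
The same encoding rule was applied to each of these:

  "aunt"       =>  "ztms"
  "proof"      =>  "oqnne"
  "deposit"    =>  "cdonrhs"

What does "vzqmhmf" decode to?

Compare letters: a→z is +25, u→t is +25, n→m is +25 — a constant shift. Each letter is shifted forward by 25 in the alphabet (a Caesar shift of +25).
Undoing it on vzqmhmf: v−25=w, z−25=a, q−25=r, m−25=n, h−25=i, m−25=n, f−25=g.

warning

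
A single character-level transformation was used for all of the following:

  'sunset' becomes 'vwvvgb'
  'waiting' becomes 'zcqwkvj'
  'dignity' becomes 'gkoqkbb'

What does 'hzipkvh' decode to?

Shifts by position in sunset: pos 0: s→v (+3), pos 1: u→w (+2), pos 2: n→v (+8), pos 3: s→v (+3), pos 4: e→g (+2), pos 5: t→b (+8) — repeating every 3. It's a Vigenère-style cipher with numeric key [3,2,8]: position i shifts by key[i mod 3].
Reversing it on hzipkvh: h−3=e, z−2=x, i−8=a, p−3=m, k−2=i, v−8=n, h−3=e.

examine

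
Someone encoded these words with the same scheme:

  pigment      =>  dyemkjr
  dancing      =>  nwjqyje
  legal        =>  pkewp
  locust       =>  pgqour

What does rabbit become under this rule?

p(15)→d(3) and i(8)→y(24) fit y≡23x+22 (mod 26); the inverse of 23 mod 26 is 17. Each letter's alphabet position (a=0..z=25) is mapped through 23·x+22 mod 26 — an affine cipher.
For rabbit: r(17)→23·17+22≡23=x; a(0)→23·0+22≡22=w; b(1)→23·1+22≡19=t; b(1)→23·1+22≡19=t; i(8)→23·8+22≡24=y; t(19)→23·19+22≡17=r (all mod 26).

xwttyr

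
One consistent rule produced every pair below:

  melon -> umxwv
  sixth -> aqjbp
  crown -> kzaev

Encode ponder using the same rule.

Shifts by position in melon: pos 0: m→u (+8), pos 1: e→m (+8), pos 2: l→x (+12), pos 3: o→w (+8), pos 4: n→v (+8) — repeating every 3. A repeating key of period 3 is used — shifts +8, +8, +12 over and over.
On ponder: p+8=x, o+8=w, n+12=z, d+8=l, e+8=m, r+12=d.

xwzlmd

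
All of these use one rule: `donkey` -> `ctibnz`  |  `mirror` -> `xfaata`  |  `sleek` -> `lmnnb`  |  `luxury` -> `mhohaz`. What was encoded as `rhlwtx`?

d(3)→c(2) and o(14)→t(19) fit y≡11x+21 (mod 26); the inverse of 11 mod 26 is 19. Each letter's alphabet position (a=0..z=25) is mapped through 11·x+21 mod 26 — an affine cipher.
Undoing it on rhlwtx: r(17)→19·(17−21)≡2=c; h(7)→19·(7−21)≡20=u; l(11)→19·(11−21)≡18=s; w(22)→19·(22−21)≡19=t; t(19)→19·(19−21)≡14=o; x(23)→19·(23−21)≡12=m (all mod 26).

custom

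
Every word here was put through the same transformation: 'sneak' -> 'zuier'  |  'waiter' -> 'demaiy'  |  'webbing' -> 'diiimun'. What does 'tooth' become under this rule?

The shift depends on letter class: consonant s→z is +7, but vowel e→i is +4. Two shifts are in play — +4 for a/e/i/o/u, +7 for every other letter.
Applying it to tooth: t(cons)+7=a, o(vowel)+4=s, o(vowel)+4=s, t(cons)+7=a, h(cons)+7=o.

assao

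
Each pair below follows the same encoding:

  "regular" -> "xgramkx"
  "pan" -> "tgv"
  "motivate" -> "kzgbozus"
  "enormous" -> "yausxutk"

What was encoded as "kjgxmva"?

The output letters match the input read backwards, each shifted +6: regular reversed is raluger. The word is reversed, then every letter is shifted forward by 6.
Decoding kjgxmva: shift back: k−6=e, j−6=d, g−6=a, x−6=r, m−6=g, v−6=p, a−6=u → edargpu; then reverse → upgrade.

upgrade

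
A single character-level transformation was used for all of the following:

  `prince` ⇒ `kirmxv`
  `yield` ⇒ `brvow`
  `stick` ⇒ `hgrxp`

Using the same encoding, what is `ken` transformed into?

pvm

This is the alphabet-reversal cipher (Atbash): a becomes z, b becomes y, etc.
Applying it to ken: k↔p, e↔v, n↔m.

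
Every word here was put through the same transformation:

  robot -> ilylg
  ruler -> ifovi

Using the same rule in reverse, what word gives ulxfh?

focus

Each pair mirrors across the alphabet (r↔i, o↔l, b↔y): positions sum to 25. Letters are reflected about the middle of the alphabet (position → 25−position): Atbash.
Decoding ulxfh: u↔f, l↔o, x↔c, f↔u, h↔s.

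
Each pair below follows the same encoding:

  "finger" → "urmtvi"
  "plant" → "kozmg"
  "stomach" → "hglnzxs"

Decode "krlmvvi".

pioneer

Each letter is replaced by its mirror in the alphabet: a↔z, b↔y, c↔x, and so on (the Atbash cipher).
Reversing it on krlmvvi: k↔p, r↔i, l↔o, m↔n, v↔e, v↔e, i↔r.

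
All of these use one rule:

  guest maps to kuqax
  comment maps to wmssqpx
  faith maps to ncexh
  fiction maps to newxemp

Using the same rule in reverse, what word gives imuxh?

g(6)→k(10) and u(20)→u(20) fit y≡23x+2 (mod 26); the inverse of 23 mod 26 is 17. This is an affine cipher: with a=0,…,z=25, each position x becomes (23x+2) mod 26.
Decoding imuxh: i(8)→17·(8−2)≡24=y; m(12)→17·(12−2)≡14=o; u(20)→17·(20−2)≡20=u; x(23)→17·(23−2)≡19=t; h(7)→17·(7−2)≡7=h (all mod 26).

youth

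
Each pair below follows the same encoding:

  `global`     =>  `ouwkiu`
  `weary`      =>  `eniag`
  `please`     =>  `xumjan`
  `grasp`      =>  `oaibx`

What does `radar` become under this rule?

zjljz

Shifts by position in global: pos 0: g→o (+8), pos 1: l→u (+9), pos 2: o→w (+8), pos 3: b→k (+9) — repeating every 2. A repeating key of period 2 is used — shifts +8, +9 over and over.
Applying it to radar: r+8=z, a+9=j, d+8=l, a+9=j, r+8=z.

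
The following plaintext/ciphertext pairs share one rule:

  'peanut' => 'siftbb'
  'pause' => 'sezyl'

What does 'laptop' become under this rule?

oeuzvx

In peanut: p→s is +3, e→i is +4, a→f is +5, n→t is +6 — the shift increases by 1 each position. The shift increases by 1 at each position, starting from +3: 3, 4, 5, ….
On laptop: l+3=o, a+4=e, p+5=u, t+6=z, o+7=v, p+8=x.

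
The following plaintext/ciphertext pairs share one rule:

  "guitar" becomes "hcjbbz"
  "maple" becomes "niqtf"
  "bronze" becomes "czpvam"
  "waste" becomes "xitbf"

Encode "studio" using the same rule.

Shifts by position in guitar: pos 0: g→h (+1), pos 1: u→c (+8), pos 2: i→j (+1), pos 3: t→b (+8) — repeating every 2. It's a Vigenère-style cipher with numeric key [1,8]: position i shifts by key[i mod 2].
Applying it to studio: s+1=t, t+8=b, u+1=v, d+8=l, i+1=j, o+8=w.

tbvljw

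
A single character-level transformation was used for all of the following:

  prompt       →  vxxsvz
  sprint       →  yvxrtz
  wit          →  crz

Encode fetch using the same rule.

lnzin

Vowels shift forward by 9 and consonants shift forward by 6.
For fetch: f(cons)+6=l, e(vowel)+9=n, t(cons)+6=z, c(cons)+6=i, h(cons)+6=n.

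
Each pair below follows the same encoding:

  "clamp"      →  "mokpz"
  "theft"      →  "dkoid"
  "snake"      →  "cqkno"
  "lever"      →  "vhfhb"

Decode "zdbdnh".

Shifts by position in clamp: pos 0: c→m (+10), pos 1: l→o (+3), pos 2: a→k (+10), pos 3: m→p (+3) — repeating every 2. It's a Vigenère-style cipher with numeric key [10,3]: position i shifts by key[i mod 2].
Undoing it on zdbdnh: z−10=p, d−3=a, b−10=r, d−3=a, n−10=d, h−3=e.

parade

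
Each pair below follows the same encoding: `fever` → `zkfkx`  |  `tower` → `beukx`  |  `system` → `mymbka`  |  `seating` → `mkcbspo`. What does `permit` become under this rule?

tkxasb

f(5)→z(25) and e(4)→k(10) fit y≡15x+2 (mod 26); the inverse of 15 mod 26 is 7. Treating letters as 0–25, the rule is x ↦ 15x + 2 (mod 26).
On permit: p(15)→15·15+2≡19=t; e(4)→15·4+2≡10=k; r(17)→15·17+2≡23=x; m(12)→15·12+2≡0=a; i(8)→15·8+2≡18=s; t(19)→15·19+2≡1=b (all mod 26).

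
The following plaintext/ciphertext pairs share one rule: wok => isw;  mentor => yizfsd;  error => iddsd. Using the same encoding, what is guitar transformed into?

The rule splits by letter class: vowels +4, consonants +12.
For guitar: g(cons)+12=s, u(vowel)+4=y, i(vowel)+4=m, t(cons)+12=f, a(vowel)+4=e, r(cons)+12=d.

symfed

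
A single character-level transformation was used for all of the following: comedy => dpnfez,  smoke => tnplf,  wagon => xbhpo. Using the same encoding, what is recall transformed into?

sfdbmm

Compare letters: c→d is +1, o→p is +1, m→n is +1 — a constant shift. This is a Caesar cipher with shift 1.
On recall: r+1=s, e+1=f, c+1=d, a+1=b, l+1=m, l+1=m.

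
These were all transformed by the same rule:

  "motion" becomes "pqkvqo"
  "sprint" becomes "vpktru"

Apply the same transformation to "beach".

Read the word backwards and shift each letter +2.
For beach: reverse → hcaeb; then shift: h+2=j, c+2=e, a+2=c, e+2=g, b+2=d.

jecgd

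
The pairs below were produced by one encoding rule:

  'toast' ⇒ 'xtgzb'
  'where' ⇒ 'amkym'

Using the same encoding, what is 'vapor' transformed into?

zfvvz

The shift increases by 1 at each position, starting from +4: 4, 5, 6, ….
Applying it to vapor: v+4=z, a+5=f, p+6=v, o+7=v, r+8=z.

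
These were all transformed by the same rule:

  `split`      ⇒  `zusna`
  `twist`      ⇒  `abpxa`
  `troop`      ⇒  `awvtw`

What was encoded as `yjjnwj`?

recipe

A repeating key of period 2 is used — shifts +7, +5 over and over.
Reversing it on yjjnwj: y−7=r, j−5=e, j−7=c, n−5=i, w−7=p, j−5=e.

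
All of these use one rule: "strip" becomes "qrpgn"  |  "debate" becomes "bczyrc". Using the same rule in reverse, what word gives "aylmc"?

Compare letters: s→q is +24, t→r is +24, r→p is +24 — a constant shift. This is a Caesar cipher with shift 24.
Decoding aylmc: a−24=c, y−24=a, l−24=n, m−24=o, c−24=e.

canoe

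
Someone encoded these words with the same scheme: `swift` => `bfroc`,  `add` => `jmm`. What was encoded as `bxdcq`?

south

Every letter moves 9 places later in the alphabet, wrapping around z→a.
Decoding bxdcq: b−9=s, x−9=o, d−9=u, c−9=t, q−9=h.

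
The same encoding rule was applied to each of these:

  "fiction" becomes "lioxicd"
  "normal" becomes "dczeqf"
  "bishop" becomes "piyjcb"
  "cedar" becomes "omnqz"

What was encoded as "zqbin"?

f(5)→l(11) and i(8)→i(8) fit y≡25x+16 (mod 26); the inverse of 25 mod 26 is 25. Treating letters as 0–25, the rule is x ↦ 25x + 16 (mod 26).
Decoding zqbin: z(25)→25·(25−16)≡17=r; q(16)→25·(16−16)≡0=a; b(1)→25·(1−16)≡15=p; i(8)→25·(8−16)≡8=i; n(13)→25·(13−16)≡3=d (all mod 26).

rapid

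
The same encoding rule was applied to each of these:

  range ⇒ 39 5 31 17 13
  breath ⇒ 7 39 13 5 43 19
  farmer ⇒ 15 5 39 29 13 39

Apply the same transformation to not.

r(#18)→39 and a(#1)→5: differences scale by 2, so n = 2·pos + 3. Each letter becomes 2×(its alphabet position, a=1..z=26) + 3.
On not: n=14→31, o=15→33, t=20→43.

31 33 43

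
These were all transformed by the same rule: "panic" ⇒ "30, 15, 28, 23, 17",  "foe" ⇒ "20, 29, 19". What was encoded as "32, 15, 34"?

The number is (letter's place in the alphabet, a=1) + 14.
Decoding 32, 15, 34: 32→(32−14)÷1=18=r, 15→(15−14)÷1=1=a, 34→(34−14)÷1=20=t.

rat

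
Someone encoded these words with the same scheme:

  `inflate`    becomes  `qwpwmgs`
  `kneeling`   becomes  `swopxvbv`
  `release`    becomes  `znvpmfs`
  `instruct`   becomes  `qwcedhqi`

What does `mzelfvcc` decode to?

equation

In inflate: i→q is +8, n→w is +9, f→p is +10, l→w is +11 — the shift increases by 1 each position. Each letter shifts forward by (position + 8), i.e. 8, 9, 10, … — the shift grows by one for each successive letter.
Undoing it on mzelfvcc: m−8=e, z−9=q, e−10=u, l−11=a, f−12=t, v−13=i, c−14=o, c−15=n.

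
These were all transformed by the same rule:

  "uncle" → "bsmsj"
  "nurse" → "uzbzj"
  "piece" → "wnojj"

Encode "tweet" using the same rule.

Shifts by position in uncle: pos 0: u→b (+7), pos 1: n→s (+5), pos 2: c→m (+10), pos 3: l→s (+7), pos 4: e→j (+5) — repeating every 3. It's a Vigenère-style cipher with numeric key [7,5,10]: position i shifts by key[i mod 3].
For tweet: t+7=a, w+5=b, e+10=o, e+7=l, t+5=y.

aboly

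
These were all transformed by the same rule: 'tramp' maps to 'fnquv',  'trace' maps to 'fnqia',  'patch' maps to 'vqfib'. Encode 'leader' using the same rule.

t(19)→f(5) and r(17)→n(13) fit y≡9x+16 (mod 26); the inverse of 9 mod 26 is 3. Each letter's alphabet position (a=0..z=25) is mapped through 9·x+16 mod 26 — an affine cipher.
Applying it to leader: l(11)→9·11+16≡11=l; e(4)→9·4+16≡0=a; a(0)→9·0+16≡16=q; d(3)→9·3+16≡17=r; e(4)→9·4+16≡0=a; r(17)→9·17+16≡13=n (all mod 26).

laqran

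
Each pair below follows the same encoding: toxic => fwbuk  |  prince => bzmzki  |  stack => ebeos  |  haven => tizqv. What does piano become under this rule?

Shifts by position in toxic: pos 0: t→f (+12), pos 1: o→w (+8), pos 2: x→b (+4), pos 3: i→u (+12), pos 4: c→k (+8) — repeating every 3. A repeating key of period 3 is used — shifts +12, +8, +4 over and over.
Applying it to piano: p+12=b, i+8=q, a+4=e, n+12=z, o+8=w.

bqezw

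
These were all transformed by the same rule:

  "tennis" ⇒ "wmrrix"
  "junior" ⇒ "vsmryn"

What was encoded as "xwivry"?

unrest

The output letters match the input read backwards, each shifted +4: tennis reversed is sinnet. Read the word backwards and shift each letter +4.
Reversing it on xwivry: shift back: x−4=t, w−4=s, i−4=e, v−4=r, r−4=n, y−4=u → tsernu; then reverse → unrest.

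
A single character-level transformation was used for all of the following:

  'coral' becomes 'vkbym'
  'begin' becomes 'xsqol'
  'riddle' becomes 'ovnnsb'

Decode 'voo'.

The output letters match the input read backwards, each shifted +10: coral reversed is laroc. Read the word backwards and shift each letter +10.
Reversing it on voo: shift back: v−10=l, o−10=e, o−10=e → lee; then reverse → eel.

eel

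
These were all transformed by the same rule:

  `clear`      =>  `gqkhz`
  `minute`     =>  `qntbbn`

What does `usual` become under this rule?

Each letter shifts forward by (position + 4), i.e. 4, 5, 6, … — the shift grows by one for each successive letter.
Applying it to usual: u+4=y, s+5=x, u+6=a, a+7=h, l+8=t.

yxaht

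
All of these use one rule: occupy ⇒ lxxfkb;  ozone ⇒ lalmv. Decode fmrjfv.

Letters are reflected about the middle of the alphabet (position → 25−position): Atbash.
Decoding fmrjfv: f↔u, m↔n, r↔i, j↔q, f↔u, v↔e.

unique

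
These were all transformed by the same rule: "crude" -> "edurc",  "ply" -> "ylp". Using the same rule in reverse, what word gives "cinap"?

panic

The output letters match the input read backwards: crude reversed is edurc. The word is simply reversed.
Reversing it on cinap: then reverse → panic.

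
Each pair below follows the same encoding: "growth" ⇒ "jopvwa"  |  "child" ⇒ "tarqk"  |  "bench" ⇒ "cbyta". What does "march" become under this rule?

hlota

Treating letters as 0–25, the rule is x ↦ 17x + 11 (mod 26).
Applying it to march: m(12)→17·12+11≡7=h; a(0)→17·0+11≡11=l; r(17)→17·17+11≡14=o; c(2)→17·2+11≡19=t; h(7)→17·7+11≡0=a (all mod 26).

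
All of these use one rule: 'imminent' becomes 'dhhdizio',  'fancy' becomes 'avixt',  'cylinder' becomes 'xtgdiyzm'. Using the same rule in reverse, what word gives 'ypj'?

duo

Compare letters: i→d is +21, m→h is +21, m→h is +21 — a constant shift. This is a Caesar cipher with shift 21.
Decoding ypj: y−21=d, p−21=u, j−21=o.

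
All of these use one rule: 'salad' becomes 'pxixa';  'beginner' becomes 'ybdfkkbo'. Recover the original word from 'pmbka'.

Compare letters: s→p is +23, a→x is +23, l→i is +23 — a constant shift. It's a constant shift of +23 (ROT23).
Reversing it on pmbka: p−23=s, m−23=p, b−23=e, k−23=n, a−23=d.

spend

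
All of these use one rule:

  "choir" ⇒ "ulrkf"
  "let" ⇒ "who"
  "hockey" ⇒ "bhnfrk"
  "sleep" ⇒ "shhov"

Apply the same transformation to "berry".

The output letters match the input read backwards, each shifted +3: choir reversed is riohc. The word is reversed, then every letter is shifted forward by 3.
Applying it to berry: reverse → yrreb; then shift: y+3=b, r+3=u, r+3=u, e+3=h, b+3=e.

buuhe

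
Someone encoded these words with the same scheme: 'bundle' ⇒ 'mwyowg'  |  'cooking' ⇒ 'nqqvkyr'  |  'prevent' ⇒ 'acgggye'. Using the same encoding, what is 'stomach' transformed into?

deqxcns

The shift depends on letter class: consonant b→m is +11, but vowel u→w is +2. Two shifts are in play — +2 for a/e/i/o/u, +11 for every other letter.
On stomach: s(cons)+11=d, t(cons)+11=e, o(vowel)+2=q, m(cons)+11=x, a(vowel)+2=c, c(cons)+11=n, h(cons)+11=s.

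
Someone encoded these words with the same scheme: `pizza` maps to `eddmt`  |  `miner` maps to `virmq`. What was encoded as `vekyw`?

sugar

Read the word backwards and shift each letter +4.
Reversing it on vekyw: shift back: v−4=r, e−4=a, k−4=g, y−4=u, w−4=s → ragus; then reverse → sugar.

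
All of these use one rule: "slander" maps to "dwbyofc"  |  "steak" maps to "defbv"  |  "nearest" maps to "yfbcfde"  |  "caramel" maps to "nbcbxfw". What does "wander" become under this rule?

Vowels shift forward by 1 and consonants shift forward by 11.
Applying it to wander: w(cons)+11=h, a(vowel)+1=b, n(cons)+11=y, d(cons)+11=o, e(vowel)+1=f, r(cons)+11=c.

hbyofc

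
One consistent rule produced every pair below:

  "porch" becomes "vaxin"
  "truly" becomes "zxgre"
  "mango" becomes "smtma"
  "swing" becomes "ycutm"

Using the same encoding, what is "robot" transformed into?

xahaz

The shift depends on letter class: consonant p→v is +6, but vowel o→a is +12. Two shifts are in play — +12 for a/e/i/o/u, +6 for every other letter.
Applying it to robot: r(cons)+6=x, o(vowel)+12=a, b(cons)+6=h, o(vowel)+12=a, t(cons)+6=z.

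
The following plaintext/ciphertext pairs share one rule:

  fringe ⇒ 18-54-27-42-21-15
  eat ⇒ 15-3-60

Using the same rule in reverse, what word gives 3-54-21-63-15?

argue

f(#6)→18 and r(#18)→54: differences scale by 3, so n = 3·pos + 0. With a=1..z=26, the number is 3·pos.
Undoing it on 3-54-21-63-15: 3→(3−0)÷3=1=a, 54→(54−0)÷3=18=r, 21→(21−0)÷3=7=g, 63→(63−0)÷3=21=u, 15→(15−0)÷3=5=e.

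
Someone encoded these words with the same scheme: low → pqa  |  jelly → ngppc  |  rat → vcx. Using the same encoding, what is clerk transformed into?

gpgvo

Vowels shift forward by 2 and consonants shift forward by 4.
For clerk: c(cons)+4=g, l(cons)+4=p, e(vowel)+2=g, r(cons)+4=v, k(cons)+4=o.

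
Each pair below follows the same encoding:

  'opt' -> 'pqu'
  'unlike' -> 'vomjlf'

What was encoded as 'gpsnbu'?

It's a constant shift of +1 (ROT1).
Decoding gpsnbu: g−1=f, p−1=o, s−1=r, n−1=m, b−1=a, u−1=t.

format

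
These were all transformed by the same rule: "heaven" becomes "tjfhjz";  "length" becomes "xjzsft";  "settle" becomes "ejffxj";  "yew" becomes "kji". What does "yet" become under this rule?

The shift depends on letter class: consonant h→t is +12, but vowel e→j is +5. Two shifts are in play — +5 for a/e/i/o/u, +12 for every other letter.
On yet: y(cons)+12=k, e(vowel)+5=j, t(cons)+12=f.

kjf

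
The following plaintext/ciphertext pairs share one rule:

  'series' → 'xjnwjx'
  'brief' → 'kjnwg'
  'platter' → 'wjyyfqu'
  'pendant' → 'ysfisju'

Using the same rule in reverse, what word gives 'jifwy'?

The output letters match the input read backwards, each shifted +5: series reversed is seires. Two steps: reverse the string, then apply a Caesar shift of +5.
Decoding jifwy: shift back: j−5=e, i−5=d, f−5=a, w−5=r, y−5=t → edart; then reverse → trade.

trade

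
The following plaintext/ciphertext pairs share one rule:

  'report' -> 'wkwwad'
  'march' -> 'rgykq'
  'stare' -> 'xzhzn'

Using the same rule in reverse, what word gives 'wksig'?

In report: r→w is +5, e→k is +6, p→w is +7, o→w is +8 — the shift increases by 1 each position. Letter i (0-indexed) is shifted by i+5, so successive shifts are 5, 6, 7, ….
Undoing it on wksig: w−5=r, k−6=e, s−7=l, i−8=a, g−9=x.

relax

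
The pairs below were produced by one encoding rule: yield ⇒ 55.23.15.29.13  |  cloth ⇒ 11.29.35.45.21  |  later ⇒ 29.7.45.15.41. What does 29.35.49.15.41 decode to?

lover

y(#25)→55 and i(#9)→23: differences scale by 2, so n = 2·pos + 5. The formula is n = 2×(alphabet index, a=1) + 5.
Reversing it on 29.35.49.15.41: 29→(29−5)÷2=12=l, 35→(35−5)÷2=15=o, 49→(49−5)÷2=22=v, 15→(15−5)÷2=5=e, 41→(41−5)÷2=18=r.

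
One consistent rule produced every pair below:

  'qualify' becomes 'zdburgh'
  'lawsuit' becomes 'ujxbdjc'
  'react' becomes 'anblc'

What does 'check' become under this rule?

lqflt

Shifts by position in qualify: pos 0: q→z (+9), pos 1: u→d (+9), pos 2: a→b (+1), pos 3: l→u (+9), pos 4: i→r (+9), pos 5: f→g (+1) — repeating every 3. The shifts repeat in a cycle of length 3: positions 0,1,… shift by +9, +9, +1, then the pattern repeats.
For check: c+9=l, h+9=q, e+1=f, c+9=l, k+9=t.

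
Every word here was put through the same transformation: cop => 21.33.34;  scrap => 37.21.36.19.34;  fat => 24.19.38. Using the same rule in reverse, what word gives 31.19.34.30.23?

maple

Each letter is replaced by its alphabet position (a=1..z=26) + 18.
Decoding 31.19.34.30.23: 31→(31−18)÷1=13=m, 19→(19−18)÷1=1=a, 34→(34−18)÷1=16=p, 30→(30−18)÷1=12=l, 23→(23−18)÷1=5=e.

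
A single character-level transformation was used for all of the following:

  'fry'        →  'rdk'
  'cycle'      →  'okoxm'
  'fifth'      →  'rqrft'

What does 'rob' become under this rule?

dwn

The shift depends on letter class: consonant f→r is +12, but vowel e→m is +8. The rule splits by letter class: vowels +8, consonants +12.
Applying it to rob: r(cons)+12=d, o(vowel)+8=w, b(cons)+12=n.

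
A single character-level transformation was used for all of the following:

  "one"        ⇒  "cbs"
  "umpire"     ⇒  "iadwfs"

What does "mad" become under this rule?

aor

Each letter is shifted forward by 14 in the alphabet (a Caesar shift of +14).
Applying it to mad: m+14=a, a+14=o, d+14=r.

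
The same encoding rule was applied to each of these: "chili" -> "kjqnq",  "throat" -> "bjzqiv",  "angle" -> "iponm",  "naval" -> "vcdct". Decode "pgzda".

Shifts by position in chili: pos 0: c→k (+8), pos 1: h→j (+2), pos 2: i→q (+8), pos 3: l→n (+2) — repeating every 2. It's a Vigenère-style cipher with numeric key [8,2]: position i shifts by key[i mod 2].
Undoing it on pgzda: p−8=h, g−2=e, z−8=r, d−2=b, a−8=s.

herbs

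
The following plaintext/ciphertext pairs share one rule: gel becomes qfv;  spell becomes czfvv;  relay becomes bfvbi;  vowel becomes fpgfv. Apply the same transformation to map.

wbz

The shift depends on letter class: consonant g→q is +10, but vowel e→f is +1. Two shifts are in play — +1 for a/e/i/o/u, +10 for every other letter.
On map: m(cons)+10=w, a(vowel)+1=b, p(cons)+10=z.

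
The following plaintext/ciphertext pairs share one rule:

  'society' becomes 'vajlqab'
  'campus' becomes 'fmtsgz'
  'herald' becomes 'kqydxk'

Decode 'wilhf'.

tweet

Shifts by position in society: pos 0: s→v (+3), pos 1: o→a (+12), pos 2: c→j (+7), pos 3: i→l (+3), pos 4: e→q (+12), pos 5: t→a (+7) — repeating every 3. A repeating key of period 3 is used — shifts +3, +12, +7 over and over.
Reversing it on wilhf: w−3=t, i−12=w, l−7=e, h−3=e, f−12=t.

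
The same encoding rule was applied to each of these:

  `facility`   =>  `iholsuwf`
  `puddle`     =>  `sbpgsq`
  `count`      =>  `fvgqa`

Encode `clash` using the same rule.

Shifts by position in facility: pos 0: f→i (+3), pos 1: a→h (+7), pos 2: c→o (+12), pos 3: i→l (+3), pos 4: l→s (+7), pos 5: i→u (+12) — repeating every 3. The shifts repeat in a cycle of length 3: positions 0,1,… shift by +3, +7, +12, then the pattern repeats.
Applying it to clash: c+3=f, l+7=s, a+12=m, s+3=v, h+7=o.

fsmvo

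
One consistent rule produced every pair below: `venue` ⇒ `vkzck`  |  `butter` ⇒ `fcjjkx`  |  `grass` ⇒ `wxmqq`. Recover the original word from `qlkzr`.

spend

Each letter's alphabet position (a=0..z=25) is mapped through 19·x+12 mod 26 — an affine cipher.
Decoding qlkzr: q(16)→11·(16−12)≡18=s; l(11)→11·(11−12)≡15=p; k(10)→11·(10−12)≡4=e; z(25)→11·(25−12)≡13=n; r(17)→11·(17−12)≡3=d (all mod 26).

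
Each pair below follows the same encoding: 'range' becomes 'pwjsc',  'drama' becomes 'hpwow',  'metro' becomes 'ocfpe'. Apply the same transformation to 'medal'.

r(17)→p(15) and a(0)→w(22) fit y≡21x+22 (mod 26); the inverse of 21 mod 26 is 5. Treating letters as 0–25, the rule is x ↦ 21x + 22 (mod 26).
Applying it to medal: m(12)→21·12+22≡14=o; e(4)→21·4+22≡2=c; d(3)→21·3+22≡7=h; a(0)→21·0+22≡22=w; l(11)→21·11+22≡19=t (all mod 26).

ochwt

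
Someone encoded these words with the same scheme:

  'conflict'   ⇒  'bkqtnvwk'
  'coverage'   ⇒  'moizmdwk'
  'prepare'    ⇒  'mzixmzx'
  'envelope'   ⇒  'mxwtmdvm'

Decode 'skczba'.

The output letters match the input read backwards, each shifted +8: conflict reversed is tcilfnoc. Read the word backwards and shift each letter +8.
Undoing it on skczba: shift back: s−8=k, k−8=c, c−8=u, z−8=r, b−8=t, a−8=s → kcurts; then reverse → struck.

struck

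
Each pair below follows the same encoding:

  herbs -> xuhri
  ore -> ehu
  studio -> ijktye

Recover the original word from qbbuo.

alley

Compare letters: h→x is +16, e→u is +16, r→h is +16 — a constant shift. It's a constant shift of +16 (ROT16).
Decoding qbbuo: q−16=a, b−16=l, b−16=l, u−16=e, o−16=y.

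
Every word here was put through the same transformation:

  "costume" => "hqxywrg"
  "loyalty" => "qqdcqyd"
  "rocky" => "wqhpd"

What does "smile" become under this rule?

xrkqg

The shift depends on letter class: consonant c→h is +5, but vowel o→q is +2. Vowels shift forward by 2 and consonants shift forward by 5.
On smile: s(cons)+5=x, m(cons)+5=r, i(vowel)+2=k, l(cons)+5=q, e(vowel)+2=g.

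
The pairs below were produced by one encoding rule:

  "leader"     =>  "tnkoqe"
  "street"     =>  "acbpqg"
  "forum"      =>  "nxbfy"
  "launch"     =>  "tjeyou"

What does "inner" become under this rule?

qwxpd

In leader: l→t is +8, e→n is +9, a→k is +10, d→o is +11 — the shift increases by 1 each position. Each letter shifts forward by (position + 8), i.e. 8, 9, 10, … — the shift grows by one for each successive letter.
For inner: i+8=q, n+9=w, n+10=x, e+11=p, r+12=d.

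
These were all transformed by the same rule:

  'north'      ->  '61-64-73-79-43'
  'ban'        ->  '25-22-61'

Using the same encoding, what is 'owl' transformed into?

The formula is n = 3×(alphabet index, a=1) + 19.
For owl: o=15→64, w=23→88, l=12→55.

64-88-55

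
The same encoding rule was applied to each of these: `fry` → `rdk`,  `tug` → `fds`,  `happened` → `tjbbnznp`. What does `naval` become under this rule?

zjhjx

The shift depends on letter class: consonant f→r is +12, but vowel u→d is +9. Two shifts are in play — +9 for a/e/i/o/u, +12 for every other letter.
For naval: n(cons)+12=z, a(vowel)+9=j, v(cons)+12=h, a(vowel)+9=j, l(cons)+12=x.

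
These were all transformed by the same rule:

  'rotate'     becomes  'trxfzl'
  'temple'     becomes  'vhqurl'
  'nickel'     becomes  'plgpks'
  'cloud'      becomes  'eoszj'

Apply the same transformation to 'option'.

In rotate: r→t is +2, o→r is +3, t→x is +4, a→f is +5 — the shift increases by 1 each position. The shift increases by 1 at each position, starting from +2: 2, 3, 4, ….
On option: o+2=q, p+3=s, t+4=x, i+5=n, o+6=u, n+7=u.

qsxnuu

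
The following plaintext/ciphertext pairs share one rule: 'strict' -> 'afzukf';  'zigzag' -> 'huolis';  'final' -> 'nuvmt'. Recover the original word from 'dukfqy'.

victim

Shifts by position in strict: pos 0: s→a (+8), pos 1: t→f (+12), pos 2: r→z (+8), pos 3: i→u (+12) — repeating every 2. A repeating key of period 2 is used — shifts +8, +12 over and over.
Reversing it on dukfqy: d−8=v, u−12=i, k−8=c, f−12=t, q−8=i, y−12=m.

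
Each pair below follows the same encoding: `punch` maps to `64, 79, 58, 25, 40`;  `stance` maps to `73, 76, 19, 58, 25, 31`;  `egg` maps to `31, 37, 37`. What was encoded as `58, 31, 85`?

p(#16)→64 and u(#21)→79: differences scale by 3, so n = 3·pos + 16. Each letter becomes 3×(its alphabet position, a=1..z=26) + 16.
Decoding 58, 31, 85: 58→(58−16)÷3=14=n, 31→(31−16)÷3=5=e, 85→(85−16)÷3=23=w.

new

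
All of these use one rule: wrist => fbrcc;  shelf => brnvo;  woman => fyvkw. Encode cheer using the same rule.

lrnoa

Shifts by position in wrist: pos 0: w→f (+9), pos 1: r→b (+10), pos 2: i→r (+9), pos 3: s→c (+10) — repeating every 2. A repeating key of period 2 is used — shifts +9, +10 over and over.
For cheer: c+9=l, h+10=r, e+9=n, e+10=o, r+9=a.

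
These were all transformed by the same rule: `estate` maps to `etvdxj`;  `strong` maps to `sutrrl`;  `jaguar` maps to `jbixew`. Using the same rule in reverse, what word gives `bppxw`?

In estate: e→e is +0, s→t is +1, t→v is +2, a→d is +3 — the shift increases by 1 each position. The shift increases by 1 at each position, starting from +0: 0, 1, 2, ….
Undoing it on bppxw: b−0=b, p−1=o, p−2=n, x−3=u, w−4=s.

bonus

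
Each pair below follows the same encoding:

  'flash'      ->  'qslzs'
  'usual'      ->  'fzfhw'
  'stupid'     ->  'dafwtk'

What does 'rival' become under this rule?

cpghw

A repeating key of period 2 is used — shifts +11, +7 over and over.
On rival: r+11=c, i+7=p, v+11=g, a+7=h, l+11=w.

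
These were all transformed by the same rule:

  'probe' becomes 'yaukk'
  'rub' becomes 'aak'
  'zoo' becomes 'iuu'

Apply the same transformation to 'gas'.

pgb

The shift depends on letter class: consonant p→y is +9, but vowel o→u is +6. Two shifts are in play — +6 for a/e/i/o/u, +9 for every other letter.
Applying it to gas: g(cons)+9=p, a(vowel)+6=g, s(cons)+9=b.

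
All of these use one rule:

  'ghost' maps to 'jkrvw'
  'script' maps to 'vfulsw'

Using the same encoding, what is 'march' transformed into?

pdufk

Compare letters: g→j is +3, h→k is +3, o→r is +3 — a constant shift. Every letter moves 3 places later in the alphabet, wrapping around z→a.
Applying it to march: m+3=p, a+3=d, r+3=u, c+3=f, h+3=k.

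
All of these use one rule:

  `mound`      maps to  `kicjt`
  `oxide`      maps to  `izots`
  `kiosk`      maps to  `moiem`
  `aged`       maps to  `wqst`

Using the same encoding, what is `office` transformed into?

Each letter's alphabet position (a=0..z=25) is mapped through 25·x+22 mod 26 — an affine cipher.
Applying it to office: o(14)→25·14+22≡8=i; f(5)→25·5+22≡17=r; f(5)→25·5+22≡17=r; i(8)→25·8+22≡14=o; c(2)→25·2+22≡20=u; e(4)→25·4+22≡18=s (all mod 26).

irrous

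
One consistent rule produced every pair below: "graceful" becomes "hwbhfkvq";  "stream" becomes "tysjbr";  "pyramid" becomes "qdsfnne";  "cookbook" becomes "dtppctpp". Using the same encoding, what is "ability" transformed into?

A repeating key of period 2 is used — shifts +1, +5 over and over.
On ability: a+1=b, b+5=g, i+1=j, l+5=q, i+1=j, t+5=y, y+1=z.

bgjqjyz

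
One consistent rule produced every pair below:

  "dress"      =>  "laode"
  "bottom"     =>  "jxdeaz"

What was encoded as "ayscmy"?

In dress: d→l is +8, r→a is +9, e→o is +10, s→d is +11 — the shift increases by 1 each position. Each letter shifts forward by (position + 8), i.e. 8, 9, 10, … — the shift grows by one for each successive letter.
Decoding ayscmy: a−8=s, y−9=p, s−10=i, c−11=r, m−12=a, y−13=l.

spiral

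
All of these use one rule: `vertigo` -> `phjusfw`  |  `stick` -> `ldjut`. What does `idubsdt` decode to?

The output letters match the input read backwards, each shifted +1: vertigo reversed is ogitrev. Two steps: reverse the string, then apply a Caesar shift of +1.
Reversing it on idubsdt: shift back: i−1=h, d−1=c, u−1=t, b−1=a, s−1=r, d−1=c, t−1=s → hctarcs; then reverse → scratch.

scratch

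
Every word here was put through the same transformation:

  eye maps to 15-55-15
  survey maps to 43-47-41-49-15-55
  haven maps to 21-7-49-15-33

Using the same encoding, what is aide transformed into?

e(#5)→15 and y(#25)→55: differences scale by 2, so n = 2·pos + 5. The formula is n = 2×(alphabet index, a=1) + 5.
Applying it to aide: a=1→7, i=9→23, d=4→13, e=5→15.

7-23-13-15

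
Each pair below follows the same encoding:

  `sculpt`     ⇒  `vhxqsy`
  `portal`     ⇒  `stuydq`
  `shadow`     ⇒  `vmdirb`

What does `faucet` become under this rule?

ifxhhy

Shifts by position in sculpt: pos 0: s→v (+3), pos 1: c→h (+5), pos 2: u→x (+3), pos 3: l→q (+5) — repeating every 2. It's a Vigenère-style cipher with numeric key [3,5]: position i shifts by key[i mod 2].
For faucet: f+3=i, a+5=f, u+3=x, c+5=h, e+3=h, t+5=y.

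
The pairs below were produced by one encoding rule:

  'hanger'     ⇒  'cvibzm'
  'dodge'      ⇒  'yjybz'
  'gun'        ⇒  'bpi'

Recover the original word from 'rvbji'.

wagon

Every letter moves 21 places later in the alphabet, wrapping around z→a.
Decoding rvbji: r−21=w, v−21=a, b−21=g, j−21=o, i−21=n.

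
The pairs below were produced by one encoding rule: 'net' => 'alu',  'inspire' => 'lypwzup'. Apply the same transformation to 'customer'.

yltvazbj

The output letters match the input read backwards, each shifted +7: net reversed is ten. The word is reversed, then every letter is shifted forward by 7.
For customer: reverse → remotsuc; then shift: r+7=y, e+7=l, m+7=t, o+7=v, t+7=a, s+7=z, u+7=b, c+7=j.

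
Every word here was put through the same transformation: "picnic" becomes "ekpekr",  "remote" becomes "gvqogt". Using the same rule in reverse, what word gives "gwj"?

The word is reversed, then every letter is shifted forward by 2.
Reversing it on gwj: shift back: g−2=e, w−2=u, j−2=h → euh; then reverse → hue.

hue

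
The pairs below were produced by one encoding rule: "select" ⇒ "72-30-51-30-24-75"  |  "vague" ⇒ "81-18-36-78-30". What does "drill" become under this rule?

s(#19)→72 and e(#5)→30: differences scale by 3, so n = 3·pos + 15. Each letter becomes 3×(its alphabet position, a=1..z=26) + 15.
For drill: d=4→27, r=18→69, i=9→42, l=12→51, l=12→51.

27-69-42-51-51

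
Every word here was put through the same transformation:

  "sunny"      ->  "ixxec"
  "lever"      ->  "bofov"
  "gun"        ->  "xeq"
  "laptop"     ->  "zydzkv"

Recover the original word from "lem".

cub

The output letters match the input read backwards, each shifted +10: sunny reversed is ynnus. Read the word backwards and shift each letter +10.
Undoing it on lem: shift back: l−10=b, e−10=u, m−10=c → buc; then reverse → cub.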